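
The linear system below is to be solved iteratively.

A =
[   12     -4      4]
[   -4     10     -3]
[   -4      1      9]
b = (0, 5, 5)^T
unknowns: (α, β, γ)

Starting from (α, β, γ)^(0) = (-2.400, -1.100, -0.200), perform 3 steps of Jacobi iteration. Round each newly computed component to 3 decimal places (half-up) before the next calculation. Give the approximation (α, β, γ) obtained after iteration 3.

Iteration 1:
  α = (0 - (-4)·-1.100 - (4)·-0.200) / (12) = -0.300
  β = (5 - (-4)·-2.400 - (-3)·-0.200) / (10) = -0.520
  γ = (5 - (-4)·-2.400 - (1)·-1.100) / (9) = -0.389
Iteration 2:
  α = (0 - (-4)·-0.520 - (4)·-0.389) / (12) = -0.044
  β = (5 - (-4)·-0.300 - (-3)·-0.389) / (10) = 0.263
  γ = (5 - (-4)·-0.300 - (1)·-0.520) / (9) = 0.480
Iteration 3:
  α = (0 - (-4)·0.263 - (4)·0.480) / (12) = -0.072
  β = (5 - (-4)·-0.044 - (-3)·0.480) / (10) = 0.626
  γ = (5 - (-4)·-0.044 - (1)·0.263) / (9) = 0.507

(-0.072, 0.626, 0.507)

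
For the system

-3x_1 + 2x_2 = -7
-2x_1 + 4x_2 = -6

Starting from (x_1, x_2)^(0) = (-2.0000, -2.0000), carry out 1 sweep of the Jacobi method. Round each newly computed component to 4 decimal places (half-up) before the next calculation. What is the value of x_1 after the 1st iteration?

1.0000

Iteration 1:
  x_1 = (-7 - (2)·-2.0000) / (-3) = 1.0000
  x_2 = (-6 - (-2)·-2.0000) / (4) = -2.5000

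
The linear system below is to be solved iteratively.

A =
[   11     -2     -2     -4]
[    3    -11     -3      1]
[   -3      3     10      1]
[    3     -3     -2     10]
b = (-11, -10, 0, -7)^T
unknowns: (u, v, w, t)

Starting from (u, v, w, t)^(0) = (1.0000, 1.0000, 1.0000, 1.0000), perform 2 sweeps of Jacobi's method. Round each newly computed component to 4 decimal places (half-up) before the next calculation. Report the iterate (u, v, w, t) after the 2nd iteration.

(-1.0182, 0.8165, -0.3318, -0.3382)

Iteration 1:
  u = (-11 - (-2)·1.0000 - (-2)·1.0000 - (-4)·1.0000) / (11) = -0.2727
  v = (-10 - (3)·1.0000 - (-3)·1.0000 - (1)·1.0000) / (-11) = 1.0000
  w = (0 - (-3)·1.0000 - (3)·1.0000 - (1)·1.0000) / (10) = -0.1000
  t = (-7 - (3)·1.0000 - (-3)·1.0000 - (-2)·1.0000) / (10) = -0.5000
Iteration 2:
  u = (-11 - (-2)·1.0000 - (-2)·-0.1000 - (-4)·-0.5000) / (11) = -1.0182
  v = (-10 - (3)·-0.2727 - (-3)·-0.1000 - (1)·-0.5000) / (-11) = 0.8165
  w = (0 - (-3)·-0.2727 - (3)·1.0000 - (1)·-0.5000) / (10) = -0.3318
  t = (-7 - (3)·-0.2727 - (-3)·1.0000 - (-2)·-0.1000) / (10) = -0.3382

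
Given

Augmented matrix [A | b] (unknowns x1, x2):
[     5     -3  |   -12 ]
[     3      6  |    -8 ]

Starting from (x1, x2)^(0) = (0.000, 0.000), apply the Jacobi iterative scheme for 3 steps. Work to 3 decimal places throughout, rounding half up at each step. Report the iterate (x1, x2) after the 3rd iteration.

(-2.480, 0.267)

Iteration 1:
  x1 = (-12 - (-3)·0.000) / (5) = -2.400
  x2 = (-8 - (3)·0.000) / (6) = -1.333
Iteration 2:
  x1 = (-12 - (-3)·-1.333) / (5) = -3.200
  x2 = (-8 - (3)·-2.400) / (6) = -0.133
Iteration 3:
  x1 = (-12 - (-3)·-0.133) / (5) = -2.480
  x2 = (-8 - (3)·-3.200) / (6) = 0.267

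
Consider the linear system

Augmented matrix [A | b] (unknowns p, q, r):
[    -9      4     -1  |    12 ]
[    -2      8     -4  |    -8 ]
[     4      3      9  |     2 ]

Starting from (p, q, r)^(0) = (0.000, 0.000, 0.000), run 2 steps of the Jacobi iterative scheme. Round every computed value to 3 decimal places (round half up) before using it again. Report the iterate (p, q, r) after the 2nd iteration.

(-1.802, -1.222, 1.148)

Iteration 1:
  p = (12 - (4)·0.000 - (-1)·0.000) / (-9) = -1.333
  q = (-8 - (-2)·0.000 - (-4)·0.000) / (8) = -1.000
  r = (2 - (4)·0.000 - (3)·0.000) / (9) = 0.222
Iteration 2:
  p = (12 - (4)·-1.000 - (-1)·0.222) / (-9) = -1.802
  q = (-8 - (-2)·-1.333 - (-4)·0.222) / (8) = -1.222
  r = (2 - (4)·-1.333 - (3)·-1.000) / (9) = 1.148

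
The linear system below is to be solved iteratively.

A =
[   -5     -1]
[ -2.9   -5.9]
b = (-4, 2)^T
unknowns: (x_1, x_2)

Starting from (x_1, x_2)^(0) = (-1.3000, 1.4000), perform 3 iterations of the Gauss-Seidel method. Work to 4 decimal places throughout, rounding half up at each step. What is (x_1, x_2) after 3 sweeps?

(0.9581, -0.8099)

Iteration 1:
  x_1 = (-4 - (-1)·1.4000) / (-5) = 0.5200
  x_2 = (2 - (-2.9)·0.5200) / (-5.9) = -0.5946
Iteration 2:
  x_1 = (-4 - (-1)·-0.5946) / (-5) = 0.9189
  x_2 = (2 - (-2.9)·0.9189) / (-5.9) = -0.7906
Iteration 3:
  x_1 = (-4 - (-1)·-0.7906) / (-5) = 0.9581
  x_2 = (2 - (-2.9)·0.9581) / (-5.9) = -0.8099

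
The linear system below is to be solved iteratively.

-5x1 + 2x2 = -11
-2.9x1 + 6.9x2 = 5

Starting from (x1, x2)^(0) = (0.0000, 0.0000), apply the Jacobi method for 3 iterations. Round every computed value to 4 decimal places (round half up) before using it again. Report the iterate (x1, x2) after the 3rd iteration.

Iteration 1:
  x1 = (-11 - (2)·0.0000) / (-5) = 2.2000
  x2 = (5 - (-2.9)·0.0000) / (6.9) = 0.7246
Iteration 2:
  x1 = (-11 - (2)·0.7246) / (-5) = 2.4898
  x2 = (5 - (-2.9)·2.2000) / (6.9) = 1.6493
Iteration 3:
  x1 = (-11 - (2)·1.6493) / (-5) = 2.8597
  x2 = (5 - (-2.9)·2.4898) / (6.9) = 1.7711

(2.8597, 1.7711)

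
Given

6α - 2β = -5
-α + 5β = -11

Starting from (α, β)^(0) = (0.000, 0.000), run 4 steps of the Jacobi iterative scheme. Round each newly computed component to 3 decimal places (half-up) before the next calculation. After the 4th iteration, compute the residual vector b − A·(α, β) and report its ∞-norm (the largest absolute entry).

0.051

Iteration 1:
  α = (-5 - (-2)·0.000) / (6) = -0.833
  β = (-11 - (-1)·0.000) / (5) = -2.200
Iteration 2:
  α = (-5 - (-2)·-2.200) / (6) = -1.567
  β = (-11 - (-1)·-0.833) / (5) = -2.367
Iteration 3:
  α = (-5 - (-2)·-2.367) / (6) = -1.622
  β = (-11 - (-1)·-1.567) / (5) = -2.513
Iteration 4:
  α = (-5 - (-2)·-2.513) / (6) = -1.671
  β = (-11 - (-1)·-1.622) / (5) = -2.524
Residual b − A·x = (-0.022, -0.051); ∞-norm = 0.051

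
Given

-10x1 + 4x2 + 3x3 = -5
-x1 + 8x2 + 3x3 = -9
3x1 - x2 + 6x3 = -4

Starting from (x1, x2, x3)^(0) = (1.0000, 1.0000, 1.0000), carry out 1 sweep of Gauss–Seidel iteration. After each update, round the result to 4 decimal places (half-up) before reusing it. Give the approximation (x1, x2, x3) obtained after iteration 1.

Iteration 1:
  x1 = (-5 - (4)·1.0000 - (3)·1.0000) / (-10) = 1.2000
  x2 = (-9 - (-1)·1.2000 - (3)·1.0000) / (8) = -1.3500
  x3 = (-4 - (3)·1.2000 - (-1)·-1.3500) / (6) = -1.4917

(1.2000, -1.3500, -1.4917)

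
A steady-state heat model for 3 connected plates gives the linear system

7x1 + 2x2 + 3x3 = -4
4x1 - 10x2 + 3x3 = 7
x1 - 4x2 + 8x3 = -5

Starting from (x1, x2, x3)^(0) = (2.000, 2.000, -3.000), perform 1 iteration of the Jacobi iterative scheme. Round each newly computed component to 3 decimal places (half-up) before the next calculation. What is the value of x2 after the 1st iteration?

Iteration 1:
  x1 = (-4 - (2)·2.000 - (3)·-3.000) / (7) = 0.143
  x2 = (7 - (4)·2.000 - (3)·-3.000) / (-10) = -0.800
  x3 = (-5 - (1)·2.000 - (-4)·2.000) / (8) = 0.125

-0.800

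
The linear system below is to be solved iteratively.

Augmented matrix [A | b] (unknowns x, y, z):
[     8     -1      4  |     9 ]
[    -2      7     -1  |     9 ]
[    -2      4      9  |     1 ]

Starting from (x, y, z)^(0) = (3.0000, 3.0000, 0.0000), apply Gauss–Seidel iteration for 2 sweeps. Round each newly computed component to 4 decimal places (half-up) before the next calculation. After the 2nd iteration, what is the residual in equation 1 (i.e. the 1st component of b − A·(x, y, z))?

Iteration 1:
  x = (9 - (-1)·3.0000 - (4)·0.0000) / (8) = 1.5000
  y = (9 - (-2)·1.5000 - (-1)·0.0000) / (7) = 1.7143
  z = (1 - (-2)·1.5000 - (4)·1.7143) / (9) = -0.3175
Iteration 2:
  x = (9 - (-1)·1.7143 - (4)·-0.3175) / (8) = 1.4980
  y = (9 - (-2)·1.4980 - (-1)·-0.3175) / (7) = 1.6684
  z = (1 - (-2)·1.4980 - (4)·1.6684) / (9) = -0.2975
Residual b − A·x = (-0.1256, 0.0197, -0.0001)

-0.1256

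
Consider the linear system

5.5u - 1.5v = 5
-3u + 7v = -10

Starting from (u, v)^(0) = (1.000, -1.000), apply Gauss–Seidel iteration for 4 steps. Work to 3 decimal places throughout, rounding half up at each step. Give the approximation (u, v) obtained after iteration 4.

Iteration 1:
  u = (5 - (-1.5)·-1.000) / (5.5) = 0.636
  v = (-10 - (-3)·0.636) / (7) = -1.156
Iteration 2:
  u = (5 - (-1.5)·-1.156) / (5.5) = 0.594
  v = (-10 - (-3)·0.594) / (7) = -1.174
Iteration 3:
  u = (5 - (-1.5)·-1.174) / (5.5) = 0.589
  v = (-10 - (-3)·0.589) / (7) = -1.176
Iteration 4:
  u = (5 - (-1.5)·-1.176) / (5.5) = 0.588
  v = (-10 - (-3)·0.588) / (7) = -1.177

(0.588, -1.177)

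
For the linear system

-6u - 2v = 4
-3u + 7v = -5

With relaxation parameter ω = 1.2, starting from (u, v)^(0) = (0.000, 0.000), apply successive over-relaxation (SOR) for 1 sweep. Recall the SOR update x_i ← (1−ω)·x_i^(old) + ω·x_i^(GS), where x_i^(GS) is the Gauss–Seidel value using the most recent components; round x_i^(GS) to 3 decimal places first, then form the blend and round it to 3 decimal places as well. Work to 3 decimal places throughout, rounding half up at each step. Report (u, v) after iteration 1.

Iteration 1:
  u: GS value = (4 - (-2)·0.000) / (-6) = -0.667;  u ← (1−ω)·0.000 + ω·-0.667 = -0.800
  v: GS value = (-5 - (-3)·-0.800) / (7) = -1.057;  v ← (1−ω)·0.000 + ω·-1.057 = -1.268

(-0.800, -1.268)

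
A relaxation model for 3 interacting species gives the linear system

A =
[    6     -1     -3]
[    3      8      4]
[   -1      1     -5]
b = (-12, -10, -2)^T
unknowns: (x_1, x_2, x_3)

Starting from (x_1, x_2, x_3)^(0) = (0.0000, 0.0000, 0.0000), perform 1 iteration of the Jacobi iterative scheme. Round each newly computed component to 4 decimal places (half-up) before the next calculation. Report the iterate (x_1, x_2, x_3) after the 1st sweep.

(-2.0000, -1.2500, 0.4000)

Iteration 1:
  x_1 = (-12 - (-1)·0.0000 - (-3)·0.0000) / (6) = -2.0000
  x_2 = (-10 - (3)·0.0000 - (4)·0.0000) / (8) = -1.2500
  x_3 = (-2 - (-1)·0.0000 - (1)·0.0000) / (-5) = 0.4000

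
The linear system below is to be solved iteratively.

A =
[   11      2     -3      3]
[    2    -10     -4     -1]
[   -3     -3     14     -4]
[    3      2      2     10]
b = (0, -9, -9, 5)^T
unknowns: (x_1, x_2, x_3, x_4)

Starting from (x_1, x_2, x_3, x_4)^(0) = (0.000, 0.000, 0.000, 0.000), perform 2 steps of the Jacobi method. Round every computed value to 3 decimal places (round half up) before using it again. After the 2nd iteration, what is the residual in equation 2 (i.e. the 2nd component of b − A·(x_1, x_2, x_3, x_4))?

Iteration 1:
  x_1 = (0 - (2)·0.000 - (-3)·0.000 - (3)·0.000) / (11) = 0.000
  x_2 = (-9 - (2)·0.000 - (-4)·0.000 - (-1)·0.000) / (-10) = 0.900
  x_3 = (-9 - (-3)·0.000 - (-3)·0.000 - (-4)·0.000) / (14) = -0.643
  x_4 = (5 - (3)·0.000 - (2)·0.000 - (2)·0.000) / (10) = 0.500
Iteration 2:
  x_1 = (0 - (2)·0.900 - (-3)·-0.643 - (3)·0.500) / (11) = -0.475
  x_2 = (-9 - (2)·0.000 - (-4)·-0.643 - (-1)·0.500) / (-10) = 1.107
  x_3 = (-9 - (-3)·0.000 - (-3)·0.900 - (-4)·0.500) / (14) = -0.307
  x_4 = (5 - (3)·0.000 - (2)·0.900 - (2)·-0.643) / (10) = 0.449
Residual b − A·x = (0.743, 2.241, -1.010, 0.335)

2.241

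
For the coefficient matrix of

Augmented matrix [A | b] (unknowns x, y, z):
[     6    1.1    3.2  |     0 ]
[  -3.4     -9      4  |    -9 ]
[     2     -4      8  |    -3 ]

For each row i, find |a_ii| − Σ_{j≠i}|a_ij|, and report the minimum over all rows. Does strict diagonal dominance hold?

row 1: |6| − (1.1+3.2) = 1.7
row 2: |-9| − (3.4+4) = 1.6
row 3: |8| − (2+4) = 2
minimum over rows = 1.6 → strictly diagonally dominant (convergence guaranteed)

1.6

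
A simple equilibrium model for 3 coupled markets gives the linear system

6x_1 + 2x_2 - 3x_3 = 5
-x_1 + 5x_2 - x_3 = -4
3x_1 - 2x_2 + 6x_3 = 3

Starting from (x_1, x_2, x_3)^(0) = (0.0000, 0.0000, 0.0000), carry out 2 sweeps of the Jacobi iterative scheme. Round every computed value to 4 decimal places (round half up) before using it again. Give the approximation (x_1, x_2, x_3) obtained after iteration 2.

Iteration 1:
  x_1 = (5 - (2)·0.0000 - (-3)·0.0000) / (6) = 0.8333
  x_2 = (-4 - (-1)·0.0000 - (-1)·0.0000) / (5) = -0.8000
  x_3 = (3 - (3)·0.0000 - (-2)·0.0000) / (6) = 0.5000
Iteration 2:
  x_1 = (5 - (2)·-0.8000 - (-3)·0.5000) / (6) = 1.3500
  x_2 = (-4 - (-1)·0.8333 - (-1)·0.5000) / (5) = -0.5333
  x_3 = (3 - (3)·0.8333 - (-2)·-0.8000) / (6) = -0.1833

(1.3500, -0.5333, -0.1833)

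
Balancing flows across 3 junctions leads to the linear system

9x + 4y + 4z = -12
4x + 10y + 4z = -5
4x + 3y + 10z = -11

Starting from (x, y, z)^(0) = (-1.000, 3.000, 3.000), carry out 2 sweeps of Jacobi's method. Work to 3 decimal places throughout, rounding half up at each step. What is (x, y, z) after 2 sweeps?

(-0.044, 1.740, 0.890)

Iteration 1:
  x = (-12 - (4)·3.000 - (4)·3.000) / (9) = -4.000
  y = (-5 - (4)·-1.000 - (4)·3.000) / (10) = -1.300
  z = (-11 - (4)·-1.000 - (3)·3.000) / (10) = -1.600
Iteration 2:
  x = (-12 - (4)·-1.300 - (4)·-1.600) / (9) = -0.044
  y = (-5 - (4)·-4.000 - (4)·-1.600) / (10) = 1.740
  z = (-11 - (4)·-4.000 - (3)·-1.300) / (10) = 0.890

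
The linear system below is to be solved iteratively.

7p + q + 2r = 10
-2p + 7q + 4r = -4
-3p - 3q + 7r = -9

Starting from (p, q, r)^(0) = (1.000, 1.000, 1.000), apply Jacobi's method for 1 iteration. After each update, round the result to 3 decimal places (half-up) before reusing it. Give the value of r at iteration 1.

Iteration 1:
  p = (10 - (1)·1.000 - (2)·1.000) / (7) = 1.000
  q = (-4 - (-2)·1.000 - (4)·1.000) / (7) = -0.857
  r = (-9 - (-3)·1.000 - (-3)·1.000) / (7) = -0.429

-0.429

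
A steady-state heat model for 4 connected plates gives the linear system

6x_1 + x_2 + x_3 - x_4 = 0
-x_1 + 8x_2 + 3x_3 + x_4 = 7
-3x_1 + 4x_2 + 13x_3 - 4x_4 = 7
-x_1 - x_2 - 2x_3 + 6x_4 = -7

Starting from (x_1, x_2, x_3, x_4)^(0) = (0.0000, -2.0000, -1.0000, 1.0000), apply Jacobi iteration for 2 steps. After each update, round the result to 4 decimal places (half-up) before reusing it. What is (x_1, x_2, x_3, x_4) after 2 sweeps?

Iteration 1:
  x_1 = (0 - (1)·-2.0000 - (1)·-1.0000 - (-1)·1.0000) / (6) = 0.6667
  x_2 = (7 - (-1)·0.0000 - (3)·-1.0000 - (1)·1.0000) / (8) = 1.1250
  x_3 = (7 - (-3)·0.0000 - (4)·-2.0000 - (-4)·1.0000) / (13) = 1.4615
  x_4 = (-7 - (-1)·0.0000 - (-1)·-2.0000 - (-2)·-1.0000) / (6) = -1.8333
Iteration 2:
  x_1 = (0 - (1)·1.1250 - (1)·1.4615 - (-1)·-1.8333) / (6) = -0.7366
  x_2 = (7 - (-1)·0.6667 - (3)·1.4615 - (1)·-1.8333) / (8) = 0.6394
  x_3 = (7 - (-3)·0.6667 - (4)·1.1250 - (-4)·-1.8333) / (13) = -0.2179
  x_4 = (-7 - (-1)·0.6667 - (-1)·1.1250 - (-2)·1.4615) / (6) = -0.3809

(-0.7366, 0.6394, -0.2179, -0.3809)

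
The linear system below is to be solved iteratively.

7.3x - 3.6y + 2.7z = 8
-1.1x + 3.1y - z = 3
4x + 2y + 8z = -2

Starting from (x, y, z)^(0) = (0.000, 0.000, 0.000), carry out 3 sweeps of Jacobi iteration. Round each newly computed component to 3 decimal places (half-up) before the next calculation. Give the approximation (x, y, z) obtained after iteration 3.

(2.110, 1.223, -1.402)

Iteration 1:
  x = (8 - (-3.6)·0.000 - (2.7)·0.000) / (7.3) = 1.096
  y = (3 - (-1.1)·0.000 - (-1)·0.000) / (3.1) = 0.968
  z = (-2 - (4)·0.000 - (2)·0.000) / (8) = -0.250
Iteration 2:
  x = (8 - (-3.6)·0.968 - (2.7)·-0.250) / (7.3) = 1.666
  y = (3 - (-1.1)·1.096 - (-1)·-0.250) / (3.1) = 1.276
  z = (-2 - (4)·1.096 - (2)·0.968) / (8) = -1.040
Iteration 3:
  x = (8 - (-3.6)·1.276 - (2.7)·-1.040) / (7.3) = 2.110
  y = (3 - (-1.1)·1.666 - (-1)·-1.040) / (3.1) = 1.223
  z = (-2 - (4)·1.666 - (2)·1.276) / (8) = -1.402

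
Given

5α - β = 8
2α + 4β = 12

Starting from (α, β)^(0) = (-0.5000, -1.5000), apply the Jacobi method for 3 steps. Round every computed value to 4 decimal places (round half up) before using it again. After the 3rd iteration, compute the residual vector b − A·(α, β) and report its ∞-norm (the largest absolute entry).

Iteration 1:
  α = (8 - (-1)·-1.5000) / (5) = 1.3000
  β = (12 - (2)·-0.5000) / (4) = 3.2500
Iteration 2:
  α = (8 - (-1)·3.2500) / (5) = 2.2500
  β = (12 - (2)·1.3000) / (4) = 2.3500
Iteration 3:
  α = (8 - (-1)·2.3500) / (5) = 2.0700
  β = (12 - (2)·2.2500) / (4) = 1.8750
Residual b − A·x = (-0.4750, 0.3600); ∞-norm = 0.4750

0.4750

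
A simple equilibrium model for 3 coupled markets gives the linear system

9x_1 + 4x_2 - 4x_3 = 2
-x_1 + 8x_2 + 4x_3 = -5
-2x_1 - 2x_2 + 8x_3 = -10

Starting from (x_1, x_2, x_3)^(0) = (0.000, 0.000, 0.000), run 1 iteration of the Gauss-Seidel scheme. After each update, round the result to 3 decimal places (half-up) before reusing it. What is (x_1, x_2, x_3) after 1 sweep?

(0.222, -0.597, -1.344)

Iteration 1:
  x_1 = (2 - (4)·0.000 - (-4)·0.000) / (9) = 0.222
  x_2 = (-5 - (-1)·0.222 - (4)·0.000) / (8) = -0.597
  x_3 = (-10 - (-2)·0.222 - (-2)·-0.597) / (8) = -1.344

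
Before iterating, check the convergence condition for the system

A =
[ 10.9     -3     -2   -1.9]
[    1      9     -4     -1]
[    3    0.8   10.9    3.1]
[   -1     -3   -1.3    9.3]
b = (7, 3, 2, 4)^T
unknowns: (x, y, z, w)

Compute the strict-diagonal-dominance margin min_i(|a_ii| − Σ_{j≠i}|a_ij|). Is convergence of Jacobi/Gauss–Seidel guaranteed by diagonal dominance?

row 1: |10.9| − (3+2+1.9) = 4
row 2: |9| − (1+4+1) = 3
row 3: |10.9| − (3+0.8+3.1) = 4
row 4: |9.3| − (1+3+1.3) = 4
minimum over rows = 3 → strictly diagonally dominant (convergence guaranteed)

3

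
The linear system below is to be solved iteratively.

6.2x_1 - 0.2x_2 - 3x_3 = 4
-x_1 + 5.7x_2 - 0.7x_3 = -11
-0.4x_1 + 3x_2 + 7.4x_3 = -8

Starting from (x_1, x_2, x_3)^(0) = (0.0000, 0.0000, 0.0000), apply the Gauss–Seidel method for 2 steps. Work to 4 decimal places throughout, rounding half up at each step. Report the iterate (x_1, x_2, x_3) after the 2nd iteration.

(0.4367, -1.8912, -0.2908)

Iteration 1:
  x_1 = (4 - (-0.2)·0.0000 - (-3)·0.0000) / (6.2) = 0.6452
  x_2 = (-11 - (-1)·0.6452 - (-0.7)·0.0000) / (5.7) = -1.8166
  x_3 = (-8 - (-0.4)·0.6452 - (3)·-1.8166) / (7.4) = -0.3097
Iteration 2:
  x_1 = (4 - (-0.2)·-1.8166 - (-3)·-0.3097) / (6.2) = 0.4367
  x_2 = (-11 - (-1)·0.4367 - (-0.7)·-0.3097) / (5.7) = -1.8912
  x_3 = (-8 - (-0.4)·0.4367 - (3)·-1.8912) / (7.4) = -0.2908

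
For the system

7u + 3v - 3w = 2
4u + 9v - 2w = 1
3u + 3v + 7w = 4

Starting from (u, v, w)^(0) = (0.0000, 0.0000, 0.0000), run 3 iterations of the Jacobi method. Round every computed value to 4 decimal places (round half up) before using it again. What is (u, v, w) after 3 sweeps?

Iteration 1:
  u = (2 - (3)·0.0000 - (-3)·0.0000) / (7) = 0.2857
  v = (1 - (4)·0.0000 - (-2)·0.0000) / (9) = 0.1111
  w = (4 - (3)·0.0000 - (3)·0.0000) / (7) = 0.5714
Iteration 2:
  u = (2 - (3)·0.1111 - (-3)·0.5714) / (7) = 0.4830
  v = (1 - (4)·0.2857 - (-2)·0.5714) / (9) = 0.1111
  w = (4 - (3)·0.2857 - (3)·0.1111) / (7) = 0.4014
Iteration 3:
  u = (2 - (3)·0.1111 - (-3)·0.4014) / (7) = 0.4101
  v = (1 - (4)·0.4830 - (-2)·0.4014) / (9) = -0.0144
  w = (4 - (3)·0.4830 - (3)·0.1111) / (7) = 0.3168

(0.4101, -0.0144, 0.3168)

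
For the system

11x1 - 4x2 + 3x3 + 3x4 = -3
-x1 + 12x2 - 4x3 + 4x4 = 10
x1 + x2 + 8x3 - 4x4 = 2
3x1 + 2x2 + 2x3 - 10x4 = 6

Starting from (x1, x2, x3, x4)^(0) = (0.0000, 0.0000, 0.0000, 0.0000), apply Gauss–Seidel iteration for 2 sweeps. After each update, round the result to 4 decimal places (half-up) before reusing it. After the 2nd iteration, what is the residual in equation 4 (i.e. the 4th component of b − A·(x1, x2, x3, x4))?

0.0003

Iteration 1:
  x1 = (-3 - (-4)·0.0000 - (3)·0.0000 - (3)·0.0000) / (11) = -0.2727
  x2 = (10 - (-1)·-0.2727 - (-4)·0.0000 - (4)·0.0000) / (12) = 0.8106
  x3 = (2 - (1)·-0.2727 - (1)·0.8106 - (-4)·0.0000) / (8) = 0.1828
  x4 = (6 - (3)·-0.2727 - (2)·0.8106 - (2)·0.1828) / (-10) = -0.4831
Iteration 2:
  x1 = (-3 - (-4)·0.8106 - (3)·0.1828 - (3)·-0.4831) / (11) = 0.1039
  x2 = (10 - (-1)·0.1039 - (-4)·0.1828 - (4)·-0.4831) / (12) = 1.0640
  x3 = (2 - (1)·0.1039 - (1)·1.0640 - (-4)·-0.4831) / (8) = -0.1375
  x4 = (6 - (3)·0.1039 - (2)·1.0640 - (2)·-0.1375) / (-10) = -0.3835
Residual b − A·x = (1.6761, -1.6801, 0.3981, 0.0003)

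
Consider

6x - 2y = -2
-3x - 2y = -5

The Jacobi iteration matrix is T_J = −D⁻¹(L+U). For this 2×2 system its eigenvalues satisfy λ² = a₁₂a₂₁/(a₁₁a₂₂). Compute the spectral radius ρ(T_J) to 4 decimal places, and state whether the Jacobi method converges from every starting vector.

a₁₂a₂₁/(a₁₁a₂₂) = (-2)·(-3) / ((6)·(-2)) = -0.500000
ρ = √|-0.500000| = √0.500000 = 0.7071
ρ < 1, so Jacobi converges

0.7071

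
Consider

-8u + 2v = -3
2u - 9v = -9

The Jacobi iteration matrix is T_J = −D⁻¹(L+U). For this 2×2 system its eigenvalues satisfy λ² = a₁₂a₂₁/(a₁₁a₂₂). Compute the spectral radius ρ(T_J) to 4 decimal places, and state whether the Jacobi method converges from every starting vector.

a₁₂a₂₁/(a₁₁a₂₂) = (2)·(2) / ((-8)·(-9)) = 0.055556
ρ = √|0.055556| = √0.055556 = 0.2357
ρ < 1, so Jacobi converges

0.2357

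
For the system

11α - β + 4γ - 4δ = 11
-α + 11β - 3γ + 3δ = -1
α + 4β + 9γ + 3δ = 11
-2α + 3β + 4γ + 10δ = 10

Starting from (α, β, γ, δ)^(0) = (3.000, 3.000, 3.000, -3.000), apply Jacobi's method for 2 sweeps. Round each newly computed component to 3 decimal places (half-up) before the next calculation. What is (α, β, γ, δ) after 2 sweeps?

Iteration 1:
  α = (11 - (-1)·3.000 - (4)·3.000 - (-4)·-3.000) / (11) = -0.909
  β = (-1 - (-1)·3.000 - (-3)·3.000 - (3)·-3.000) / (11) = 1.818
  γ = (11 - (1)·3.000 - (4)·3.000 - (3)·-3.000) / (9) = 0.556
  δ = (10 - (-2)·3.000 - (3)·3.000 - (4)·3.000) / (10) = -0.500
Iteration 2:
  α = (11 - (-1)·1.818 - (4)·0.556 - (-4)·-0.500) / (11) = 0.781
  β = (-1 - (-1)·-0.909 - (-3)·0.556 - (3)·-0.500) / (11) = 0.114
  γ = (11 - (1)·-0.909 - (4)·1.818 - (3)·-0.500) / (9) = 0.682
  δ = (10 - (-2)·-0.909 - (3)·1.818 - (4)·0.556) / (10) = 0.050

(0.781, 0.114, 0.682, 0.050)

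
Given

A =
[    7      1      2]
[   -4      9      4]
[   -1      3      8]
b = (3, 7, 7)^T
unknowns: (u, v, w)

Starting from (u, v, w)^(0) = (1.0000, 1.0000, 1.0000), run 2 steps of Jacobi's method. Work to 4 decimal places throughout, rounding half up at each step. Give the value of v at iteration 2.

Iteration 1:
  u = (3 - (1)·1.0000 - (2)·1.0000) / (7) = 0.0000
  v = (7 - (-4)·1.0000 - (4)·1.0000) / (9) = 0.7778
  w = (7 - (-1)·1.0000 - (3)·1.0000) / (8) = 0.6250
Iteration 2:
  u = (3 - (1)·0.7778 - (2)·0.6250) / (7) = 0.1389
  v = (7 - (-4)·0.0000 - (4)·0.6250) / (9) = 0.5000
  w = (7 - (-1)·0.0000 - (3)·0.7778) / (8) = 0.5833

0.5000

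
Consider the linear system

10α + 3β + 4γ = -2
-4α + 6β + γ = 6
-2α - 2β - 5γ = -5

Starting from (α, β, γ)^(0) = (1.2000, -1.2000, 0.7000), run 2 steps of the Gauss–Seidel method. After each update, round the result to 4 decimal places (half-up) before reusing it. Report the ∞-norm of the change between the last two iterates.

Iteration 1:
  α = (-2 - (3)·-1.2000 - (4)·0.7000) / (10) = -0.1200
  β = (6 - (-4)·-0.1200 - (1)·0.7000) / (6) = 0.8033
  γ = (-5 - (-2)·-0.1200 - (-2)·0.8033) / (-5) = 0.7267
Iteration 2:
  α = (-2 - (3)·0.8033 - (4)·0.7267) / (10) = -0.7317
  β = (6 - (-4)·-0.7317 - (1)·0.7267) / (6) = 0.3911
  γ = (-5 - (-2)·-0.7317 - (-2)·0.3911) / (-5) = 1.1362
Change: (-0.6117, -0.4122, 0.4095) → max |·| = 0.6117

0.6117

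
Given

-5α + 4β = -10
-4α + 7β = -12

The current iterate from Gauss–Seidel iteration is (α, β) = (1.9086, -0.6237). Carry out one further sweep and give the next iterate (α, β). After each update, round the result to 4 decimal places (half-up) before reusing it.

(1.5010, -0.8566)

One sweep:
  α = (-10 - (4)·-0.6237) / (-5) = 1.5010
  β = (-12 - (-4)·1.5010) / (7) = -0.8566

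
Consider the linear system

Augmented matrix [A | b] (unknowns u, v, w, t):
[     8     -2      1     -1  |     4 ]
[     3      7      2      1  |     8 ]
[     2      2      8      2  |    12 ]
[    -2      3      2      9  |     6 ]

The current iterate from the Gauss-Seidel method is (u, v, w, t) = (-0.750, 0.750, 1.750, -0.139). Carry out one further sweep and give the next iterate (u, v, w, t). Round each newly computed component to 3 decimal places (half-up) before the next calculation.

One sweep:
  u = (4 - (-2)·0.750 - (1)·1.750 - (-1)·-0.139) / (8) = 0.451
  v = (8 - (3)·0.451 - (2)·1.750 - (1)·-0.139) / (7) = 0.469
  w = (12 - (2)·0.451 - (2)·0.469 - (2)·-0.139) / (8) = 1.305
  t = (6 - (-2)·0.451 - (3)·0.469 - (2)·1.305) / (9) = 0.321

(0.451, 0.469, 1.305, 0.321)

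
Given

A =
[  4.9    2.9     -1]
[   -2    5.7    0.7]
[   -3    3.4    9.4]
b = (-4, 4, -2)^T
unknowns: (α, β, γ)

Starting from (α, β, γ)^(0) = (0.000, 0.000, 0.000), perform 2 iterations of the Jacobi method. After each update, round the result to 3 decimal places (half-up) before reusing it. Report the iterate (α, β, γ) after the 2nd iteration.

(-1.275, 0.442, -0.727)

Iteration 1:
  α = (-4 - (2.9)·0.000 - (-1)·0.000) / (4.9) = -0.816
  β = (4 - (-2)·0.000 - (0.7)·0.000) / (5.7) = 0.702
  γ = (-2 - (-3)·0.000 - (3.4)·0.000) / (9.4) = -0.213
Iteration 2:
  α = (-4 - (2.9)·0.702 - (-1)·-0.213) / (4.9) = -1.275
  β = (4 - (-2)·-0.816 - (0.7)·-0.213) / (5.7) = 0.442
  γ = (-2 - (-3)·-0.816 - (3.4)·0.702) / (9.4) = -0.727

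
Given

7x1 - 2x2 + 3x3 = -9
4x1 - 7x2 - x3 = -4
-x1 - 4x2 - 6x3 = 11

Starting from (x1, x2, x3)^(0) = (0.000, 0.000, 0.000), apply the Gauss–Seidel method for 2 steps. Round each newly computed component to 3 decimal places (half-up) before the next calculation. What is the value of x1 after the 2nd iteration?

Iteration 1:
  x1 = (-9 - (-2)·0.000 - (3)·0.000) / (7) = -1.286
  x2 = (-4 - (4)·-1.286 - (-1)·0.000) / (-7) = -0.163
  x3 = (11 - (-1)·-1.286 - (-4)·-0.163) / (-6) = -1.510
Iteration 2:
  x1 = (-9 - (-2)·-0.163 - (3)·-1.510) / (7) = -0.685
  x2 = (-4 - (4)·-0.685 - (-1)·-1.510) / (-7) = 0.396
  x3 = (11 - (-1)·-0.685 - (-4)·0.396) / (-6) = -1.983

-0.685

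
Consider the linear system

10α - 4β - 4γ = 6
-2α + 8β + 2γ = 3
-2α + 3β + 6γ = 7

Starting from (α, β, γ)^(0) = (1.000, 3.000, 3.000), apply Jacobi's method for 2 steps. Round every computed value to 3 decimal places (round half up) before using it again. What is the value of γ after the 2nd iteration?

Iteration 1:
  α = (6 - (-4)·3.000 - (-4)·3.000) / (10) = 3.000
  β = (3 - (-2)·1.000 - (2)·3.000) / (8) = -0.125
  γ = (7 - (-2)·1.000 - (3)·3.000) / (6) = 0.000
Iteration 2:
  α = (6 - (-4)·-0.125 - (-4)·0.000) / (10) = 0.550
  β = (3 - (-2)·3.000 - (2)·0.000) / (8) = 1.125
  γ = (7 - (-2)·3.000 - (3)·-0.125) / (6) = 2.229

2.229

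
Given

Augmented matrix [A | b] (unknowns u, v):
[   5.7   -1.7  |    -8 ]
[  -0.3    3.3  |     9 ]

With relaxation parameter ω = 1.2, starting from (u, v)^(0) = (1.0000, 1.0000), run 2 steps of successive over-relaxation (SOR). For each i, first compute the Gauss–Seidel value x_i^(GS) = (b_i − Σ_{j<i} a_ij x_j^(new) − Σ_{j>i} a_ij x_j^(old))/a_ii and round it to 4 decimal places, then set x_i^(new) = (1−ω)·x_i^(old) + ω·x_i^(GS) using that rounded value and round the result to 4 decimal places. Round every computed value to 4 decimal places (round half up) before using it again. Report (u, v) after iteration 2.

(-0.3388, 2.6546)

Iteration 1:
  u: GS value = (-8 - (-1.7)·1.0000) / (5.7) = -1.1053;  u ← (1−ω)·1.0000 + ω·-1.1053 = -1.5264
  v: GS value = (9 - (-0.3)·-1.5264) / (3.3) = 2.5885;  v ← (1−ω)·1.0000 + ω·2.5885 = 2.9062
Iteration 2:
  u: GS value = (-8 - (-1.7)·2.9062) / (5.7) = -0.5367;  u ← (1−ω)·-1.5264 + ω·-0.5367 = -0.3388
  v: GS value = (9 - (-0.3)·-0.3388) / (3.3) = 2.6965;  v ← (1−ω)·2.9062 + ω·2.6965 = 2.6546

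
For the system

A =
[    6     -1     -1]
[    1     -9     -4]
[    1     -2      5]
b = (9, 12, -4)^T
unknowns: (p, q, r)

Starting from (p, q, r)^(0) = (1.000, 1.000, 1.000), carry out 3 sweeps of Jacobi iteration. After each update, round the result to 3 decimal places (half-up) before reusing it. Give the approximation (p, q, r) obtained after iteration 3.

Iteration 1:
  p = (9 - (-1)·1.000 - (-1)·1.000) / (6) = 1.833
  q = (12 - (1)·1.000 - (-4)·1.000) / (-9) = -1.667
  r = (-4 - (1)·1.000 - (-2)·1.000) / (5) = -0.600
Iteration 2:
  p = (9 - (-1)·-1.667 - (-1)·-0.600) / (6) = 1.122
  q = (12 - (1)·1.833 - (-4)·-0.600) / (-9) = -0.863
  r = (-4 - (1)·1.833 - (-2)·-1.667) / (5) = -1.833
Iteration 3:
  p = (9 - (-1)·-0.863 - (-1)·-1.833) / (6) = 1.051
  q = (12 - (1)·1.122 - (-4)·-1.833) / (-9) = -0.394
  r = (-4 - (1)·1.122 - (-2)·-0.863) / (5) = -1.370

(1.051, -0.394, -1.370)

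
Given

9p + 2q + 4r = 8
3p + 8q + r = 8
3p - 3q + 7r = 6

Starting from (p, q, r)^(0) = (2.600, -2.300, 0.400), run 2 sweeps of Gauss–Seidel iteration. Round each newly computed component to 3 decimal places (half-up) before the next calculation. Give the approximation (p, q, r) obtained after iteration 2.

(0.538, 0.730, 0.939)

Iteration 1:
  p = (8 - (2)·-2.300 - (4)·0.400) / (9) = 1.222
  q = (8 - (3)·1.222 - (1)·0.400) / (8) = 0.492
  r = (6 - (3)·1.222 - (-3)·0.492) / (7) = 0.544
Iteration 2:
  p = (8 - (2)·0.492 - (4)·0.544) / (9) = 0.538
  q = (8 - (3)·0.538 - (1)·0.544) / (8) = 0.730
  r = (6 - (3)·0.538 - (-3)·0.730) / (7) = 0.939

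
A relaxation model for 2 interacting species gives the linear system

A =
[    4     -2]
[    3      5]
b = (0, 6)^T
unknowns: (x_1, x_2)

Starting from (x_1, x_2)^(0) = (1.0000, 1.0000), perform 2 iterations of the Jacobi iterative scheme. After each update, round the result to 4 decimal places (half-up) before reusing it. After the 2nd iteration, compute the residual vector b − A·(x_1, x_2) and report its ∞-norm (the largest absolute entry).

Iteration 1:
  x_1 = (0 - (-2)·1.0000) / (4) = 0.5000
  x_2 = (6 - (3)·1.0000) / (5) = 0.6000
Iteration 2:
  x_1 = (0 - (-2)·0.6000) / (4) = 0.3000
  x_2 = (6 - (3)·0.5000) / (5) = 0.9000
Residual b − A·x = (0.6000, 0.6000); ∞-norm = 0.6000

0.6000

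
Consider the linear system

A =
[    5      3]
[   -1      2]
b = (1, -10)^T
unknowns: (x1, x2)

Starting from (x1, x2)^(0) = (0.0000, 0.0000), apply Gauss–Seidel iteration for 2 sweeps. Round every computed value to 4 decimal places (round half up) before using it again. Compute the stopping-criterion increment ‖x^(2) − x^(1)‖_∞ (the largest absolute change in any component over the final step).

Iteration 1:
  x1 = (1 - (3)·0.0000) / (5) = 0.2000
  x2 = (-10 - (-1)·0.2000) / (2) = -4.9000
Iteration 2:
  x1 = (1 - (3)·-4.9000) / (5) = 3.1400
  x2 = (-10 - (-1)·3.1400) / (2) = -3.4300
Change: (2.9400, 1.4700) → max |·| = 2.9400

2.9400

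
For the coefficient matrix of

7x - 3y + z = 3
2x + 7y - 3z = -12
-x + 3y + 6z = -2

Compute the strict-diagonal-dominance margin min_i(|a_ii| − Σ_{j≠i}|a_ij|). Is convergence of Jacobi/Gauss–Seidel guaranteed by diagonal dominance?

2

row 1: |7| − (3+1) = 3
row 2: |7| − (2+3) = 2
row 3: |6| − (1+3) = 2
minimum over rows = 2 → strictly diagonally dominant (convergence guaranteed)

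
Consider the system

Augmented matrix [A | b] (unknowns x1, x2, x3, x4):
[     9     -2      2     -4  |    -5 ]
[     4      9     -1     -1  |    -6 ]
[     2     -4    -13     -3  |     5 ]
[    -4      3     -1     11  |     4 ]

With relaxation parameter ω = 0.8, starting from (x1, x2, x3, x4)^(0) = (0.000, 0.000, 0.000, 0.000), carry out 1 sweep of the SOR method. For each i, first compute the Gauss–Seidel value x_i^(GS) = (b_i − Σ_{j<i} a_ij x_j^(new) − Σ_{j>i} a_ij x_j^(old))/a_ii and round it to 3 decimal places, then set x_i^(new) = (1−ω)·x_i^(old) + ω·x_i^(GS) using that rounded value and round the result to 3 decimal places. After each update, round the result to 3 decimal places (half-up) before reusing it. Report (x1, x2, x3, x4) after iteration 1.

(-0.445, -0.375, -0.270, 0.224)

Iteration 1:
  x1: GS value = (-5 - (-2)·0.000 - (2)·0.000 - (-4)·0.000) / (9) = -0.556;  x1 ← (1−ω)·0.000 + ω·-0.556 = -0.445
  x2: GS value = (-6 - (4)·-0.445 - (-1)·0.000 - (-1)·0.000) / (9) = -0.469;  x2 ← (1−ω)·0.000 + ω·-0.469 = -0.375
  x3: GS value = (5 - (2)·-0.445 - (-4)·-0.375 - (-3)·0.000) / (-13) = -0.338;  x3 ← (1−ω)·0.000 + ω·-0.338 = -0.270
  x4: GS value = (4 - (-4)·-0.445 - (3)·-0.375 - (-1)·-0.270) / (11) = 0.280;  x4 ← (1−ω)·0.000 + ω·0.280 = 0.224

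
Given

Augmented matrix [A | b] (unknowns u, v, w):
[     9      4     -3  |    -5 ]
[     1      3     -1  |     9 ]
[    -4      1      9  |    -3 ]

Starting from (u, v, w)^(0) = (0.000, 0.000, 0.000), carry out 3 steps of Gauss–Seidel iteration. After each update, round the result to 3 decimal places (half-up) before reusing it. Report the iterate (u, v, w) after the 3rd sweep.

Iteration 1:
  u = (-5 - (4)·0.000 - (-3)·0.000) / (9) = -0.556
  v = (9 - (1)·-0.556 - (-1)·0.000) / (3) = 3.185
  w = (-3 - (-4)·-0.556 - (1)·3.185) / (9) = -0.934
Iteration 2:
  u = (-5 - (4)·3.185 - (-3)·-0.934) / (9) = -2.282
  v = (9 - (1)·-2.282 - (-1)·-0.934) / (3) = 3.449
  w = (-3 - (-4)·-2.282 - (1)·3.449) / (9) = -1.731
Iteration 3:
  u = (-5 - (4)·3.449 - (-3)·-1.731) / (9) = -2.665
  v = (9 - (1)·-2.665 - (-1)·-1.731) / (3) = 3.311
  w = (-3 - (-4)·-2.665 - (1)·3.311) / (9) = -1.886

(-2.665, 3.311, -1.886)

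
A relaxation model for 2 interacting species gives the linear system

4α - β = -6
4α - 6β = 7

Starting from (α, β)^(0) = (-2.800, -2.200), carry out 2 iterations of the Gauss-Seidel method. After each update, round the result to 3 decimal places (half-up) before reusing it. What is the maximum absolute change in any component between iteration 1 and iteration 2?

0.083

Iteration 1:
  α = (-6 - (-1)·-2.200) / (4) = -2.050
  β = (7 - (4)·-2.050) / (-6) = -2.533
Iteration 2:
  α = (-6 - (-1)·-2.533) / (4) = -2.133
  β = (7 - (4)·-2.133) / (-6) = -2.589
Change: (-0.083, -0.056) → max |·| = 0.083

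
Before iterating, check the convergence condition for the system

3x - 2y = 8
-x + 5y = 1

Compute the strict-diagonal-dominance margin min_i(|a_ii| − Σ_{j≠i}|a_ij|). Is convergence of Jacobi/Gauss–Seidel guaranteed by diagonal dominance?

1

row 1: |3| − (2) = 1
row 2: |5| − (1) = 4
minimum over rows = 1 → strictly diagonally dominant (convergence guaranteed)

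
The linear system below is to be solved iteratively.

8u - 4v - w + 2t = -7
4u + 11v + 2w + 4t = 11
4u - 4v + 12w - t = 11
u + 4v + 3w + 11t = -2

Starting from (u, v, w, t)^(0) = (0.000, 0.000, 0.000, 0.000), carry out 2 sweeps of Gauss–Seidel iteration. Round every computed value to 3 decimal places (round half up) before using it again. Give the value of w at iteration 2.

1.076

Iteration 1:
  u = (-7 - (-4)·0.000 - (-1)·0.000 - (2)·0.000) / (8) = -0.875
  v = (11 - (4)·-0.875 - (2)·0.000 - (4)·0.000) / (11) = 1.318
  w = (11 - (4)·-0.875 - (-4)·1.318 - (-1)·0.000) / (12) = 1.648
  t = (-2 - (1)·-0.875 - (4)·1.318 - (3)·1.648) / (11) = -1.031
Iteration 2:
  u = (-7 - (-4)·1.318 - (-1)·1.648 - (2)·-1.031) / (8) = 0.248
  v = (11 - (4)·0.248 - (2)·1.648 - (4)·-1.031) / (11) = 0.985
  w = (11 - (4)·0.248 - (-4)·0.985 - (-1)·-1.031) / (12) = 1.076
  t = (-2 - (1)·0.248 - (4)·0.985 - (3)·1.076) / (11) = -0.856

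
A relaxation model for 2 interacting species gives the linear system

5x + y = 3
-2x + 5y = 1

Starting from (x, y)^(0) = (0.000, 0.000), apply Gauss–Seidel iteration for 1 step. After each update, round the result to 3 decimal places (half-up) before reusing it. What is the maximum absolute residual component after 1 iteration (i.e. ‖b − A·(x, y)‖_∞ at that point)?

Iteration 1:
  x = (3 - (1)·0.000) / (5) = 0.600
  y = (1 - (-2)·0.600) / (5) = 0.440
Residual b − A·x = (-0.440, 0.000); ∞-norm = 0.440

0.440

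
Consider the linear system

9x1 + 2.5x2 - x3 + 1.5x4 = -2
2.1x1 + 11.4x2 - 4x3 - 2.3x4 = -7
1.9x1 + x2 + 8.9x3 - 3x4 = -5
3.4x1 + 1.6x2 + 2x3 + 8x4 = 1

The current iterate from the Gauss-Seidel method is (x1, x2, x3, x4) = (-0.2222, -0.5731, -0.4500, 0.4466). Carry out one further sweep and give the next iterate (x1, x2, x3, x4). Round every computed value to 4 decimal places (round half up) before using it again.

One sweep:
  x1 = (-2 - (2.5)·-0.5731 - (-1)·-0.4500 - (1.5)·0.4466) / (9) = -0.1875
  x2 = (-7 - (2.1)·-0.1875 - (-4)·-0.4500 - (-2.3)·0.4466) / (11.4) = -0.6473
  x3 = (-5 - (1.9)·-0.1875 - (1)·-0.6473 - (-3)·0.4466) / (8.9) = -0.2985
  x4 = (1 - (3.4)·-0.1875 - (1.6)·-0.6473 - (2)·-0.2985) / (8) = 0.4088

(-0.1875, -0.6473, -0.2985, 0.4088)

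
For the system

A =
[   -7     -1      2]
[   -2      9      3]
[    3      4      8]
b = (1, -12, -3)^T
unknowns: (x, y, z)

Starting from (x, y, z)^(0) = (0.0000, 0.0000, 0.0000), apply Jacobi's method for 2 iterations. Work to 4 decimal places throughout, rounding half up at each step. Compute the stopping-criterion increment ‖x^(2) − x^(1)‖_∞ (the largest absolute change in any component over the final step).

0.7202

Iteration 1:
  x = (1 - (-1)·0.0000 - (2)·0.0000) / (-7) = -0.1429
  y = (-12 - (-2)·0.0000 - (3)·0.0000) / (9) = -1.3333
  z = (-3 - (3)·0.0000 - (4)·0.0000) / (8) = -0.3750
Iteration 2:
  x = (1 - (-1)·-1.3333 - (2)·-0.3750) / (-7) = -0.0595
  y = (-12 - (-2)·-0.1429 - (3)·-0.3750) / (9) = -1.2401
  z = (-3 - (3)·-0.1429 - (4)·-1.3333) / (8) = 0.3452
Change: (0.0834, 0.0932, 0.7202) → max |·| = 0.7202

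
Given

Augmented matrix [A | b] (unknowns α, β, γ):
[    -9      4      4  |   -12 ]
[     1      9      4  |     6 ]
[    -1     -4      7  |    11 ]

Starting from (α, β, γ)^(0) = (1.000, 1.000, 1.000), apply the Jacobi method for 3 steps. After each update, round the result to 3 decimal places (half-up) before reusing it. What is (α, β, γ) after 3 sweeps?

(1.936, -0.467, 1.574)

Iteration 1:
  α = (-12 - (4)·1.000 - (4)·1.000) / (-9) = 2.222
  β = (6 - (1)·1.000 - (4)·1.000) / (9) = 0.111
  γ = (11 - (-1)·1.000 - (-4)·1.000) / (7) = 2.286
Iteration 2:
  α = (-12 - (4)·0.111 - (4)·2.286) / (-9) = 2.399
  β = (6 - (1)·2.222 - (4)·2.286) / (9) = -0.596
  γ = (11 - (-1)·2.222 - (-4)·0.111) / (7) = 1.952
Iteration 3:
  α = (-12 - (4)·-0.596 - (4)·1.952) / (-9) = 1.936
  β = (6 - (1)·2.399 - (4)·1.952) / (9) = -0.467
  γ = (11 - (-1)·2.399 - (-4)·-0.596) / (7) = 1.574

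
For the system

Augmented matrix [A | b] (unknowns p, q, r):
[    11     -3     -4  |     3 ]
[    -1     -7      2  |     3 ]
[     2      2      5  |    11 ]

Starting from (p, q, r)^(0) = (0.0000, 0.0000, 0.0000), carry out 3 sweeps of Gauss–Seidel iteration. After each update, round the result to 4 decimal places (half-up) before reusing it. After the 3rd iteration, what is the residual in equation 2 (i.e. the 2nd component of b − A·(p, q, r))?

-0.1362

Iteration 1:
  p = (3 - (-3)·0.0000 - (-4)·0.0000) / (11) = 0.2727
  q = (3 - (-1)·0.2727 - (2)·0.0000) / (-7) = -0.4675
  r = (11 - (2)·0.2727 - (2)·-0.4675) / (5) = 2.2779
Iteration 2:
  p = (3 - (-3)·-0.4675 - (-4)·2.2779) / (11) = 0.9736
  q = (3 - (-1)·0.9736 - (2)·2.2779) / (-7) = 0.0832
  r = (11 - (2)·0.9736 - (2)·0.0832) / (5) = 1.7773
Iteration 3:
  p = (3 - (-3)·0.0832 - (-4)·1.7773) / (11) = 0.9417
  q = (3 - (-1)·0.9417 - (2)·1.7773) / (-7) = -0.0553
  r = (11 - (2)·0.9417 - (2)·-0.0553) / (5) = 1.8454
Residual b − A·x = (-0.1430, -0.1362, 0.0002)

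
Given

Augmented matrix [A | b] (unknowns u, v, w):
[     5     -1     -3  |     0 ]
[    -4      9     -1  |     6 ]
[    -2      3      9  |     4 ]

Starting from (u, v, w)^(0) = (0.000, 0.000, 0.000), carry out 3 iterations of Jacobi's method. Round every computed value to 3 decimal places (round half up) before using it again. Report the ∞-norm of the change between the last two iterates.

Iteration 1:
  u = (0 - (-1)·0.000 - (-3)·0.000) / (5) = 0.000
  v = (6 - (-4)·0.000 - (-1)·0.000) / (9) = 0.667
  w = (4 - (-2)·0.000 - (3)·0.000) / (9) = 0.444
Iteration 2:
  u = (0 - (-1)·0.667 - (-3)·0.444) / (5) = 0.400
  v = (6 - (-4)·0.000 - (-1)·0.444) / (9) = 0.716
  w = (4 - (-2)·0.000 - (3)·0.667) / (9) = 0.222
Iteration 3:
  u = (0 - (-1)·0.716 - (-3)·0.222) / (5) = 0.276
  v = (6 - (-4)·0.400 - (-1)·0.222) / (9) = 0.869
  w = (4 - (-2)·0.400 - (3)·0.716) / (9) = 0.295
Change: (-0.124, 0.153, 0.073) → max |·| = 0.153

0.153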